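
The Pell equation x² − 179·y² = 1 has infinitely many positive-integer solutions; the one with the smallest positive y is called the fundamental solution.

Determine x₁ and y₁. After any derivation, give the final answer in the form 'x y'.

4190210 313191

d=179: √d = [13; 2,1,1,1,3,…,1,2,26] (ℓ=14, even), read p_13/q_13
step 0: (13, 1)  from 13·(1,0) + (0,1)
step 1: (27, 2)  from 2·(13,1) + (1,0)
…
step 4: (107, 8)  from 1·(67,5) + (40,3)
step 5: (388, 29)  from 3·(107,8) + (67,5)
…
step 8: (137042, 10243)  from 5·(26999,2018) + (2047,153)
step 9: (438125, 32747)  from 3·(137042,10243) + (26999,2018)
step 10: (575167, 42990)  from 1·(438125,32747) + (137042,10243)
step 11: (1013292, 75737)  from 1·(575167,42990) + (438125,32747)
step 12: (1588459, 118727)  from 1·(1013292,75737) + (575167,42990)
step 13: (4190210, 313191)  from 2·(1588459,118727) + (1013292,75737)
fundamental: x₁=4190210, y₁=313191  (since 17557859844100 − 179·98088602481 = 1)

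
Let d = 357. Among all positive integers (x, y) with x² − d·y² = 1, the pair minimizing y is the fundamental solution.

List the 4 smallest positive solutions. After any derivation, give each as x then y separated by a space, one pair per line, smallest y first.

3401 180
23133601 1224360
157354750601 8328096540
1070326990454401 56647711440720

√357 = [18; 1,8,2,8,1,36, …], period ℓ=6 (even) → k=5
step 0: (18, 1)  from 18·(1,0) + (0,1)
…
step 2: (170, 9)  from 8·(19,1) + (18,1)
…
step 4: (3042, 161)  from 8·(359,19) + (170,9)
step 5: (3401, 180)  from 1·(3042,161) + (359,19)
→ (3401, 180).  Check: 3401²=11566801, 357·180²=11566800, difference 1.
(3401+180√357)^2 = 23133601 + 1224360√357
(3401+180√357)^3 = 157354750601 + 8328096540√357
(3401+180√357)^4 = 1070326990454401 + 56647711440720√357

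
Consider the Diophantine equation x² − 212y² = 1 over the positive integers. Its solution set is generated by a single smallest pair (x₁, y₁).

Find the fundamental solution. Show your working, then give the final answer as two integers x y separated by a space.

66249 4550

√212 = [14; 1,1,3,1,1,…,1,1,28, …], period ℓ=14 (even) → k=13
a_0=14:  p_0=14·1+0=14,  q_0=14·0+1=1
…
a_11=3:  p_11=3·7979+5198=29135,  q_11=3·548+357=2001
a_12=1:  p_12=1·29135+7979=37114,  q_12=1·2001+548=2549
a_13=1:  p_13=1·37114+29135=66249,  q_13=1·2549+2001=4550
→ (66249, 4550).  Check: 66249²=4388930001, 212·4550²=4388930000, difference 1.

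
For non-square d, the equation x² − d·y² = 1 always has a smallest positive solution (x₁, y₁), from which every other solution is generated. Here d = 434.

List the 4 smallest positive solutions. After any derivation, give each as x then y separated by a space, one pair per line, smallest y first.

125 6
31249 1500
7812125 374994
1953000001 93747000

√434 → a₀=20, period (1,4,1,40); ℓ=4 even so k=3
k=0  a_k=20  p_k/q_k = 20/1
k=1  a_k=1  p_k/q_k = 21/1
k=2  a_k=4  p_k/q_k = 104/5
k=3  a_k=1  p_k/q_k = 125/6
fundamental: x₁=125, y₁=6  (since 15625 − 434·36 = 1)
n=2: (125,6)∘(125,6) = (125·125+434·6·6, 125·6+6·125) = (31249,1500)
n=3: (31249,1500)∘(125,6) = (125·31249+434·6·1500, 125·1500+6·31249) = (7812125,374994)
n=4: (7812125,374994)∘(125,6) = (125·7812125+434·6·374994, 125·374994+6·7812125) = (1953000001,93747000)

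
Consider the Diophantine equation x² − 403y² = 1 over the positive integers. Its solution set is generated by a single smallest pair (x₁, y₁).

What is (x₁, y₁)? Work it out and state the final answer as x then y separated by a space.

669878 33369

[20; 13,2,1,3,1,3,1,2,13,40] for √403; ℓ=10 ⇒ convergent index 9
i=0: a=20 ⇒ p=20, q=1
i=1: a=13 ⇒ p=261, q=13
i=2: a=2 ⇒ p=542, q=27
i=3: a=1 ⇒ p=803, q=40
i=4: a=3 ⇒ p=2951, q=147
i=5: a=1 ⇒ p=3754, q=187
i=6: a=3 ⇒ p=14213, q=708
i=7: a=1 ⇒ p=17967, q=895
i=8: a=2 ⇒ p=50147, q=2498
i=9: a=13 ⇒ p=669878, q=33369
→ (669878, 33369).  Check: 669878²=448736534884, 403·33369²=448736534883, difference 1.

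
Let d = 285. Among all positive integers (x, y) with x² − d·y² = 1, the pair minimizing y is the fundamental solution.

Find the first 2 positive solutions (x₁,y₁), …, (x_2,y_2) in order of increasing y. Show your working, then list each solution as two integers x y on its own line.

2431 144
11819521 700128

[16; 1,7,2,7,1,32] for √285; ℓ=6 ⇒ convergent index 5
i=0: a=16 ⇒ p=16, q=1
…
i=2: a=7 ⇒ p=135, q=8
…
i=4: a=7 ⇒ p=2144, q=127
i=5: a=1 ⇒ p=2431, q=144
(x₁, y₁) = (2431, 144);  2431² − 285·144² = 1 ✓
(x_2, y_2) = (2431·2431 + 285·144·144, 2431·144 + 144·2431) = (11819521, 700128)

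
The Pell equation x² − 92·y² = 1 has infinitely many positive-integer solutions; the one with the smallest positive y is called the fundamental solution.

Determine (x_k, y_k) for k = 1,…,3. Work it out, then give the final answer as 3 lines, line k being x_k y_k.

√92 → a₀=9, period (1,1,2,4,2,1,1,18); ℓ=8 even so k=7
a_0=9:  p_0=9·1+0=9,  q_0=9·0+1=1
a_1=1:  p_1=1·9+1=10,  q_1=1·1+0=1
…
a_4=4:  p_4=4·48+19=211,  q_4=4·5+2=22
a_5=2:  p_5=2·211+48=470,  q_5=2·22+5=49
a_6=1:  p_6=1·470+211=681,  q_6=1·49+22=71
a_7=1:  p_7=1·681+470=1151,  q_7=1·71+49=120
(x₁, y₁) = (1151, 120);  1151² − 92·120² = 1 ✓
n=2: (1151,120)∘(1151,120) = (1151·1151+92·120·120, 1151·120+120·1151) = (2649601,276240)
n=3: (2649601,276240)∘(1151,120) = (1151·2649601+92·120·276240, 1151·276240+120·2649601) = (6099380351,635904360)

1151 120
2649601 276240
6099380351 635904360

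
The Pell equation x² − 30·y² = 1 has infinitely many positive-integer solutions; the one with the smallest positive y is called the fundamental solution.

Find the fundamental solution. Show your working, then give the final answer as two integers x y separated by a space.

[5; 2,10] for √30; ℓ=2 ⇒ convergent index 1
i=0: a=5 ⇒ p=5, q=1
i=1: a=2 ⇒ p=11, q=2
fundamental: x₁=11, y₁=2  (since 121 − 30·4 = 1)

11 2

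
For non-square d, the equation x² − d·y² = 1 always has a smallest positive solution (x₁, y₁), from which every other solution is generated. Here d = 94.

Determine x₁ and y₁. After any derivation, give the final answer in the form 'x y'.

√94 → a₀=9, period (1,2,3,1,1,…,2,1,18); ℓ=16 even so k=15
step 0: (9, 1)  from 9·(1,0) + (0,1)
step 1: (10, 1)  from 1·(9,1) + (1,0)
…
step 3: (97, 10)  from 3·(29,3) + (10,1)
…
step 6: (1241, 128)  from 5·(223,23) + (126,13)
step 7: (1464, 151)  from 1·(1241,128) + (223,23)
…
step 9: (14417, 1487)  from 1·(12953,1336) + (1464,151)
step 10: (85038, 8771)  from 5·(14417,1487) + (12953,1336)
…
step 13: (652934, 67345)  from 3·(184493,19029) + (99455,10258)
step 14: (1490361, 153719)  from 2·(652934,67345) + (184493,19029)
step 15: (2143295, 221064)  from 1·(1490361,153719) + (652934,67345)
fundamental: x₁=2143295, y₁=221064  (since 4593713457025 − 94·48869292096 = 1)

2143295 221064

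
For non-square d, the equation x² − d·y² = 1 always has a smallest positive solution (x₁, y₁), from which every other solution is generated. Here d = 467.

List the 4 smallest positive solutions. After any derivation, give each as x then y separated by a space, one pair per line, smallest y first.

1625626 75225
5285319783751 244575431700
17183906517558380626 795176361465413175
55869210433019434807260001 2585318735566902940613400

[21; 1,1,1,1,3,…,1,1,42] for √467; ℓ=14 ⇒ convergent index 13
a_0=21:  p_0=21·1+0=21,  q_0=21·0+1=1
…
a_2=1:  p_2=1·22+21=43,  q_2=1·1+1=2
a_3=1:  p_3=1·43+22=65,  q_3=1·2+1=3
…
a_5=3:  p_5=3·108+65=389,  q_5=3·5+3=18
a_6=3:  p_6=3·389+108=1275,  q_6=3·18+5=59
a_7=21:  p_7=21·1275+389=27164,  q_7=21·59+18=1257
…
a_10=1:  p_10=1·275465+82767=358232,  q_10=1·12747+3830=16577
…
a_12=1:  p_12=1·633697+358232=991929,  q_12=1·29324+16577=45901
a_13=1:  p_13=1·991929+633697=1625626,  q_13=1·45901+29324=75225
→ (1625626, 75225).  Check: 1625626²=2642659891876, 467·75225²=2642659891875, difference 1.
(x_2, y_2) = (1625626·1625626 + 467·75225·75225, 1625626·75225 + 75225·1625626) = (5285319783751, 244575431700)
(x_3, y_3) = (1625626·5285319783751 + 467·75225·244575431700, 1625626·244575431700 + 75225·5285319783751) = (17183906517558380626, 795176361465413175)
(x_4, y_4) = (1625626·17183906517558380626 + 467·75225·795176361465413175, 1625626·795176361465413175 + 75225·17183906517558380626) = (55869210433019434807260001, 2585318735566902940613400)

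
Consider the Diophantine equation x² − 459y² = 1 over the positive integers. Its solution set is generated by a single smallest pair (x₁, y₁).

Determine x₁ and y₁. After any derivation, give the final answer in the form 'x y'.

499850 23331

√459 → a₀=21, period (2,2,1,4,21,4,1,2,2,42); ℓ=10 even so k=9
step 0: (21, 1)  from 21·(1,0) + (0,1)
…
step 5: (14997, 700)  from 21·(707,33) + (150,7)
…
step 8: (212079, 9899)  from 2·(75692,3533) + (60695,2833)
step 9: (499850, 23331)  from 2·(212079,9899) + (75692,3533)
→ (499850, 23331).  Check: 499850²=249850022500, 459·23331²=249850022499, difference 1.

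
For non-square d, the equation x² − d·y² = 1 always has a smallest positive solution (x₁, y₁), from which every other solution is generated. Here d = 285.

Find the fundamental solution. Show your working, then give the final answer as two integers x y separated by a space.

2431 144

√285 = [16; 1,7,2,7,1,32, …], period ℓ=6 (even) → k=5
step 0: (16, 1)  from 16·(1,0) + (0,1)
…
step 3: (287, 17)  from 2·(135,8) + (17,1)
step 4: (2144, 127)  from 7·(287,17) + (135,8)
step 5: (2431, 144)  from 1·(2144,127) + (287,17)
(x₁, y₁) = (2431, 144);  2431² − 285·144² = 1 ✓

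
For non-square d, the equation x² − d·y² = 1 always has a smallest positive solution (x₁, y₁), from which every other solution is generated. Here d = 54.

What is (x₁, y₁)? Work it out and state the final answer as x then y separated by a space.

485 66

√54 → a₀=7, period (2,1,6,1,2,14); ℓ=6 even so k=5
i=0: a=7 ⇒ p=7, q=1
…
i=2: a=1 ⇒ p=22, q=3
…
i=4: a=1 ⇒ p=169, q=23
i=5: a=2 ⇒ p=485, q=66
fundamental: x₁=485, y₁=66  (since 235225 − 54·4356 = 1)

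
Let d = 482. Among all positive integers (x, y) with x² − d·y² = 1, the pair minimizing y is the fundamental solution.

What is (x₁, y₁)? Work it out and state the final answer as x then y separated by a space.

483 22

[21; 1,20,1,42] for √482; ℓ=4 ⇒ convergent index 3
k=0  a_k=21  p_k/q_k = 21/1
k=1  a_k=1  p_k/q_k = 22/1
k=2  a_k=20  p_k/q_k = 461/21
k=3  a_k=1  p_k/q_k = 483/22
→ (483, 22).  Check: 483²=233289, 482·22²=233288, difference 1.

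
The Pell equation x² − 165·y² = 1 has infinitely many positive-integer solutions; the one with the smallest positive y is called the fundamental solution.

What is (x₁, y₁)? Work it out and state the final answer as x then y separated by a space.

√165 → a₀=12, period (1,5,2,5,1,24); ℓ=6 even so k=5
step 0: (12, 1)  from 12·(1,0) + (0,1)
step 1: (13, 1)  from 1·(12,1) + (1,0)
step 2: (77, 6)  from 5·(13,1) + (12,1)
…
step 4: (912, 71)  from 5·(167,13) + (77,6)
step 5: (1079, 84)  from 1·(912,71) + (167,13)
fundamental: x₁=1079, y₁=84  (since 1164241 − 165·7056 = 1)

1079 84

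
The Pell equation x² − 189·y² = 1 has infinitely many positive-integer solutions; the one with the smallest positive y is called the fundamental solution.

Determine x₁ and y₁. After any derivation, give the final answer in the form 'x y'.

55 4

√189 → a₀=13, period (1,2,1,26); ℓ=4 even so k=3
a_0=13:  p_0=13·1+0=13,  q_0=13·0+1=1
a_1=1:  p_1=1·13+1=14,  q_1=1·1+0=1
a_2=2:  p_2=2·14+13=41,  q_2=2·1+1=3
a_3=1:  p_3=1·41+14=55,  q_3=1·3+1=4
→ (55, 4).  Check: 55²=3025, 189·4²=3024, difference 1.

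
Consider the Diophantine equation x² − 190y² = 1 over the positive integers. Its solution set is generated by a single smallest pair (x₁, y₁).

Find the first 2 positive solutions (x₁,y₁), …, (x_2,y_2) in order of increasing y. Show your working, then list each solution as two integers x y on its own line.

d=190: √d = [13; 1,3,1,1,1,…,3,1,26] (ℓ=14, even), read p_13/q_13
a_0=13:  p_0=13·1+0=13,  q_0=13·0+1=1
a_1=1:  p_1=1·13+1=14,  q_1=1·1+0=1
…
a_4=1:  p_4=1·69+55=124,  q_4=1·5+4=9
…
a_6=2:  p_6=2·193+124=510,  q_6=2·14+9=37
…
a_8=2:  p_8=2·1213+510=2936,  q_8=2·88+37=213
a_9=1:  p_9=1·2936+1213=4149,  q_9=1·213+88=301
…
a_12=3:  p_12=3·11234+7085=40787,  q_12=3·815+514=2959
a_13=1:  p_13=1·40787+11234=52021,  q_13=1·2959+815=3774
→ (52021, 3774).  Check: 52021²=2706184441, 190·3774²=2706184440, difference 1.
k=2:  x_2 = 52021·52021+190·3774·3774 = 5412368881,  y_2 = 52021·3774+3774·52021 = 392654508

52021 3774
5412368881 392654508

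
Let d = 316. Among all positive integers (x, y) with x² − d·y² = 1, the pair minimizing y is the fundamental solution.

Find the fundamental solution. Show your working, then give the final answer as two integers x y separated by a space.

√316 → a₀=17, period (1,3,2,8,2,3,1,34); ℓ=8 even so k=7
step 0: (17, 1)  from 17·(1,0) + (0,1)
step 1: (18, 1)  from 1·(17,1) + (1,0)
step 2: (71, 4)  from 3·(18,1) + (17,1)
…
step 4: (1351, 76)  from 8·(160,9) + (71,4)
…
step 6: (9937, 559)  from 3·(2862,161) + (1351,76)
step 7: (12799, 720)  from 1·(9937,559) + (2862,161)
fundamental: x₁=12799, y₁=720  (since 163814401 − 316·518400 = 1)

12799 720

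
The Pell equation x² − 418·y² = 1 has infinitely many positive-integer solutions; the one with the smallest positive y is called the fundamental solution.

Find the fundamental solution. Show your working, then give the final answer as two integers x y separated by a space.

d=418: √d = [20; 2,4,20,4,2,40] (ℓ=6, even), read p_5/q_5
step 0: (20, 1)  from 20·(1,0) + (0,1)
…
step 4: (15068, 737)  from 4·(3721,182) + (184,9)
step 5: (33857, 1656)  from 2·(15068,737) + (3721,182)
(x₁, y₁) = (33857, 1656);  33857² − 418·1656² = 1 ✓

33857 1656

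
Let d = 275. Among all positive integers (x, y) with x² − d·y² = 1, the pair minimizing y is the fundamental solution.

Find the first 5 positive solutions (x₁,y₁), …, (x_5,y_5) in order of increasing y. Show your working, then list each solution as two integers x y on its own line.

199 12
79201 4776
31521799 1900836
12545596801 756527952
4993116004999 301096224060

√275 = [16; 1,1,2,1,1,32, …], period ℓ=6 (even) → k=5
i=0: a=16 ⇒ p=16, q=1
i=1: a=1 ⇒ p=17, q=1
…
i=3: a=2 ⇒ p=83, q=5
i=4: a=1 ⇒ p=116, q=7
i=5: a=1 ⇒ p=199, q=12
fundamental: x₁=199, y₁=12  (since 39601 − 275·144 = 1)
(x_2, y_2) = (199·199 + 275·12·12, 199·12 + 12·199) = (79201, 4776)
(x_3, y_3) = (199·79201 + 275·12·4776, 199·4776 + 12·79201) = (31521799, 1900836)
(x_4, y_4) = (199·31521799 + 275·12·1900836, 199·1900836 + 12·31521799) = (12545596801, 756527952)
(x_5, y_5) = (199·12545596801 + 275·12·756527952, 199·756527952 + 12·12545596801) = (4993116004999, 301096224060)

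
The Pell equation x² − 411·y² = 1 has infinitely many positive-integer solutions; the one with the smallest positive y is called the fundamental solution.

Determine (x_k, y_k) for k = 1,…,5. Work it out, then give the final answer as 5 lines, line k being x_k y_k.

√411 = [20; 3,1,1,1,19,1,1,1,3,40, …], period ℓ=10 (even) → k=9
i=0: a=20 ⇒ p=20, q=1
i=1: a=3 ⇒ p=61, q=3
…
i=5: a=19 ⇒ p=4379, q=216
…
i=7: a=1 ⇒ p=8981, q=443
i=8: a=1 ⇒ p=13583, q=670
i=9: a=3 ⇒ p=49730, q=2453
(x₁, y₁) = (49730, 2453);  49730² − 411·2453² = 1 ✓
(x_2, y_2) = (49730·49730 + 411·2453·2453, 49730·2453 + 2453·49730) = (4946145799, 243975380)
(x_3, y_3) = (49730·4946145799 + 411·2453·243975380, 49730·243975380 + 2453·4946145799) = (491943661118810, 24265791292347)
(x_4, y_4) = (49730·491943661118810 + 411·2453·24265791292347, 49730·24265791292347 + 2453·491943661118810) = (48928716529930696801, 2413475601692857240)
(x_5, y_5) = (49730·48928716529930696801 + 411·2453·2413475601692857240, 49730·2413475601692857240 + 2453·48928716529930696801) = (4866450145574963442708650, 240044283320105789798053)

49730 2453
4946145799 243975380
491943661118810 24265791292347
48928716529930696801 2413475601692857240
4866450145574963442708650 240044283320105789798053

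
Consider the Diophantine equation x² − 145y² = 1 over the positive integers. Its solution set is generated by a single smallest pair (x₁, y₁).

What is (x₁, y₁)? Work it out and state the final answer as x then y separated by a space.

289 24

d=145: √d = [12; 24] (ℓ=1, odd), read p_1/q_1
step 0: (12, 1)  from 12·(1,0) + (0,1)
step 1: (289, 24)  from 24·(12,1) + (1,0)
fundamental: x₁=289, y₁=24  (since 83521 − 145·576 = 1)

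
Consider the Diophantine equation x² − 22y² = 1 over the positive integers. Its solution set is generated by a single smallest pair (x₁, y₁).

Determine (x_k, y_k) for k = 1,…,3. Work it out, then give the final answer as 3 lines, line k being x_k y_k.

197 42
77617 16548
30580901 6519870

d=22: √d = [4; 1,2,4,2,1,8] (ℓ=6, even), read p_5/q_5
a_0=4:  p_0=4·1+0=4,  q_0=4·0+1=1
…
a_2=2:  p_2=2·5+4=14,  q_2=2·1+1=3
…
a_4=2:  p_4=2·61+14=136,  q_4=2·13+3=29
a_5=1:  p_5=1·136+61=197,  q_5=1·29+13=42
→ (197, 42).  Check: 197²=38809, 22·42²=38808, difference 1.
k=2:  x_2 = 197·197+22·42·42 = 77617,  y_2 = 197·42+42·197 = 16548
k=3:  x_3 = 197·77617+22·42·16548 = 30580901,  y_3 = 197·16548+42·77617 = 6519870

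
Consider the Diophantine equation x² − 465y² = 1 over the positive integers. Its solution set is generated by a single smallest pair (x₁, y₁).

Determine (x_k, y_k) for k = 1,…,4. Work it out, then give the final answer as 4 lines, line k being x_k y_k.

√465 → a₀=21, period (1,1,3,2,2,2,3,1,1,42); ℓ=10 even so k=9
i=0: a=21 ⇒ p=21, q=1
i=1: a=1 ⇒ p=22, q=1
i=2: a=1 ⇒ p=43, q=2
i=3: a=3 ⇒ p=151, q=7
…
i=5: a=2 ⇒ p=841, q=39
i=6: a=2 ⇒ p=2027, q=94
i=7: a=3 ⇒ p=6922, q=321
i=8: a=1 ⇒ p=8949, q=415
i=9: a=1 ⇒ p=15871, q=736
fundamental: x₁=15871, y₁=736  (since 251888641 − 465·541696 = 1)
k=2:  x_2 = 15871·15871+465·736·736 = 503777281,  y_2 = 15871·736+736·15871 = 23362112
k=3:  x_3 = 15871·503777281+465·736·23362112 = 15990898437631,  y_3 = 15871·23362112+736·503777281 = 741560158368
k=4:  x_4 = 15871·15990898437631+465·736·741560158368 = 507583097703505921,  y_4 = 15871·741560158368+736·15990898437631 = 23538602523554944

15871 736
503777281 23362112
15990898437631 741560158368
507583097703505921 23538602523554944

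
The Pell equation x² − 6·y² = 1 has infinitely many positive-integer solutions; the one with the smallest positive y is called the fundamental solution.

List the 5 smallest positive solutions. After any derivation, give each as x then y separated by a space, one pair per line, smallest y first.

[2; 2,4] for √6; ℓ=2 ⇒ convergent index 1
k=0  a_k=2  p_k/q_k = 2/1
k=1  a_k=2  p_k/q_k = 5/2
(x₁, y₁) = (5, 2);  5² − 6·2² = 1 ✓
n=2: (5,2)∘(5,2) = (5·5+6·2·2, 5·2+2·5) = (49,20)
n=3: (49,20)∘(5,2) = (5·49+6·2·20, 5·20+2·49) = (485,198)
n=4: (485,198)∘(5,2) = (5·485+6·2·198, 5·198+2·485) = (4801,1960)
n=5: (4801,1960)∘(5,2) = (5·4801+6·2·1960, 5·1960+2·4801) = (47525,19402)

5 2
49 20
485 198
4801 1960
47525 19402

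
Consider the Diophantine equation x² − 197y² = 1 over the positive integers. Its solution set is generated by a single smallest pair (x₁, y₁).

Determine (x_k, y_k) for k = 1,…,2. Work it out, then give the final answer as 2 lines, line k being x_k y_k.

√197 = [14; 28, …], period ℓ=1 (odd) → k=1
i=0: a=14 ⇒ p=14, q=1
i=1: a=28 ⇒ p=393, q=28
(x₁, y₁) = (393, 28);  393² − 197·28² = 1 ✓
n=2: (393,28)∘(393,28) = (393·393+197·28·28, 393·28+28·393) = (308897,22008)

393 28
308897 22008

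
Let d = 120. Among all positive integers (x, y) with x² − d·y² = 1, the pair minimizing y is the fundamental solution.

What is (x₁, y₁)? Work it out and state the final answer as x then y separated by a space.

11 1

√120 → a₀=10, period (1,20); ℓ=2 even so k=1
step 0: (10, 1)  from 10·(1,0) + (0,1)
step 1: (11, 1)  from 1·(10,1) + (1,0)
→ (11, 1).  Check: 11²=121, 120·1²=120, difference 1.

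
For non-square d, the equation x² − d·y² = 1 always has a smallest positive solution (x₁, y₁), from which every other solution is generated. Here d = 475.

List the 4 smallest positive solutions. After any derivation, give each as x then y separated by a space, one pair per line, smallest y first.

57799 2652
6681448801 306565896
772362118440199 35438404443156
89283516160768675201 4096608676513381392

√475 = [21; 1,3,1,6,2,6,1,3,1,42, …], period ℓ=10 (even) → k=9
a_0=21:  p_0=21·1+0=21,  q_0=21·0+1=1
…
a_2=3:  p_2=3·22+21=87,  q_2=3·1+1=4
…
a_5=2:  p_5=2·741+109=1591,  q_5=2·34+5=73
…
a_8=3:  p_8=3·11878+10287=45921,  q_8=3·545+472=2107
a_9=1:  p_9=1·45921+11878=57799,  q_9=1·2107+545=2652
→ (57799, 2652).  Check: 57799²=3340724401, 475·2652²=3340724400, difference 1.
n=2: (57799,2652)∘(57799,2652) = (57799·57799+475·2652·2652, 57799·2652+2652·57799) = (6681448801,306565896)
n=3: (6681448801,306565896)∘(57799,2652) = (57799·6681448801+475·2652·306565896, 57799·306565896+2652·6681448801) = (772362118440199,35438404443156)
n=4: (772362118440199,35438404443156)∘(57799,2652) = (57799·772362118440199+475·2652·35438404443156, 57799·35438404443156+2652·772362118440199) = (89283516160768675201,4096608676513381392)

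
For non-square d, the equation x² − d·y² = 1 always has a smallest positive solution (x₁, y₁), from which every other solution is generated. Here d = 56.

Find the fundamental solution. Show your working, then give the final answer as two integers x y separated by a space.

15 2

d=56: √d = [7; 2,14] (ℓ=2, even), read p_1/q_1
k=0  a_k=7  p_k/q_k = 7/1
k=1  a_k=2  p_k/q_k = 15/2
fundamental: x₁=15, y₁=2  (since 225 − 56·4 = 1)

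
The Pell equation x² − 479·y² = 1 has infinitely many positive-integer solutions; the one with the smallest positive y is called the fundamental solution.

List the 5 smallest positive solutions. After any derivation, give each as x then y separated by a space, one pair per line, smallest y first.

√479 → a₀=21, period (1,7,1,3,2,21,2,3,1,7,1,42); ℓ=12 even so k=11
a_0=21:  p_0=21·1+0=21,  q_0=21·0+1=1
…
a_3=1:  p_3=1·175+22=197,  q_3=1·8+1=9
…
a_10=7:  p_10=7·340591+264712=2648849,  q_10=7·15562+12095=121029
a_11=1:  p_11=1·2648849+340591=2989440,  q_11=1·121029+15562=136591
fundamental: x₁=2989440, y₁=136591  (since 8936751513600 − 479·18657101281 = 1)
k=2:  x_2 = 2989440·2989440+479·136591·136591 = 17873503027199,  y_2 = 2989440·136591+136591·2989440 = 816661198080
k=3:  x_3 = 2989440·17873503027199+479·136591·816661198080 = 106863529779256567680,  y_3 = 2989440·816661198080+136591·17873503027199 = 4882719303976413809
k=4:  x_4 = 2989440·106863529779256567680+479·136591·4882719303976413809 = 638924220926583633867571201,  y_4 = 2989440·4882719303976413809+136591·106863529779256567680 = 29193192792157684333155840
k=5:  x_5 = 2989440·638924220926583633867571201+479·136591·29193192792157684333155840 = 3820051246013425493328364845667200,  y_5 = 2989440·29193192792157684333155840+136591·638924220926583633867571201 = 174542596521170852986514812245391

2989440 136591
17873503027199 816661198080
106863529779256567680 4882719303976413809
638924220926583633867571201 29193192792157684333155840
3820051246013425493328364845667200 174542596521170852986514812245391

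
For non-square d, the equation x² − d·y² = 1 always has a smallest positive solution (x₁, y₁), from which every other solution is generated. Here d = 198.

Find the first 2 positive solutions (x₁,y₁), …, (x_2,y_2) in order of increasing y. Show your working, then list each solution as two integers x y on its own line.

√198 → a₀=14, period (14,28); ℓ=2 even so k=1
a_0=14:  p_0=14·1+0=14,  q_0=14·0+1=1
a_1=14:  p_1=14·14+1=197,  q_1=14·1+0=14
fundamental: x₁=197, y₁=14  (since 38809 − 198·196 = 1)
k=2:  x_2 = 197·197+198·14·14 = 77617,  y_2 = 197·14+14·197 = 5516

197 14
77617 5516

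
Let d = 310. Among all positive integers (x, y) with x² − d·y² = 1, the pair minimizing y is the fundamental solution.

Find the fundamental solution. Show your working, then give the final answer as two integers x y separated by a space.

√310 = [17; 1,1,1,1,5,…,1,1,34, …], period ℓ=16 (even) → k=15
i=0: a=17 ⇒ p=17, q=1
…
i=2: a=1 ⇒ p=35, q=2
…
i=8: a=2 ⇒ p=5687, q=323
…
i=10: a=3 ⇒ p=28928, q=1643
i=11: a=5 ⇒ p=152387, q=8655
…
i=14: a=1 ⇒ p=515017, q=29251
i=15: a=1 ⇒ p=848719, q=48204
fundamental: x₁=848719, y₁=48204  (since 720323940961 − 310·2323625616 = 1)

848719 48204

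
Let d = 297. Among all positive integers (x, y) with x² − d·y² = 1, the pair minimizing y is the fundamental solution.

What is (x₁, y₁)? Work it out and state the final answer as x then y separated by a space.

√297 → a₀=17, period (4,3,1,1,2,1,1,3,4,34); ℓ=10 even so k=9
i=0: a=17 ⇒ p=17, q=1
i=1: a=4 ⇒ p=69, q=4
…
i=3: a=1 ⇒ p=293, q=17
i=4: a=1 ⇒ p=517, q=30
i=5: a=2 ⇒ p=1327, q=77
…
i=7: a=1 ⇒ p=3171, q=184
i=8: a=3 ⇒ p=11357, q=659
i=9: a=4 ⇒ p=48599, q=2820
fundamental: x₁=48599, y₁=2820  (since 2361862801 − 297·7952400 = 1)

48599 2820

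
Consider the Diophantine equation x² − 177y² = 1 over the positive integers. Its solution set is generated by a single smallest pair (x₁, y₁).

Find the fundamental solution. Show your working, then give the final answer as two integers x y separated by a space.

62423 4692

√177 → a₀=13, period (3,3,2,8,2,3,3,26); ℓ=8 even so k=7
a_0=13:  p_0=13·1+0=13,  q_0=13·0+1=1
a_1=3:  p_1=3·13+1=40,  q_1=3·1+0=3
…
a_3=2:  p_3=2·133+40=306,  q_3=2·10+3=23
a_4=8:  p_4=8·306+133=2581,  q_4=8·23+10=194
a_5=2:  p_5=2·2581+306=5468,  q_5=2·194+23=411
a_6=3:  p_6=3·5468+2581=18985,  q_6=3·411+194=1427
a_7=3:  p_7=3·18985+5468=62423,  q_7=3·1427+411=4692
fundamental: x₁=62423, y₁=4692  (since 3896630929 − 177·22014864 = 1)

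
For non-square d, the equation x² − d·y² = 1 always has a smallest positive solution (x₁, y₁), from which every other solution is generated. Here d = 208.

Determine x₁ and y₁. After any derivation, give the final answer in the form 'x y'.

649 45

√208 → a₀=14, period (2,2,1,2,2,28); ℓ=6 even so k=5
k=0  a_k=14  p_k/q_k = 14/1
…
k=2  a_k=2  p_k/q_k = 72/5
k=3  a_k=1  p_k/q_k = 101/7
k=4  a_k=2  p_k/q_k = 274/19
k=5  a_k=2  p_k/q_k = 649/45
fundamental: x₁=649, y₁=45  (since 421201 − 208·2025 = 1)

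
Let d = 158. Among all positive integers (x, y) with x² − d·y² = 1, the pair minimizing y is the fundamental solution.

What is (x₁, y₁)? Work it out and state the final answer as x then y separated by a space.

7743 616

[12; 1,1,3,12,3,1,1,24] for √158; ℓ=8 ⇒ convergent index 7
a_0=12:  p_0=12·1+0=12,  q_0=12·0+1=1
…
a_4=12:  p_4=12·88+25=1081,  q_4=12·7+2=86
…
a_6=1:  p_6=1·3331+1081=4412,  q_6=1·265+86=351
a_7=1:  p_7=1·4412+3331=7743,  q_7=1·351+265=616
→ (7743, 616).  Check: 7743²=59954049, 158·616²=59954048, difference 1.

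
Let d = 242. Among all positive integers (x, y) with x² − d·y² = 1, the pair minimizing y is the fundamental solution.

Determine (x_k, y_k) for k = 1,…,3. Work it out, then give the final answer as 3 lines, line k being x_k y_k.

√242 → a₀=15, period (1,1,3,1,14,1,3,1,1,30); ℓ=10 even so k=9
step 0: (15, 1)  from 15·(1,0) + (0,1)
step 1: (16, 1)  from 1·(15,1) + (1,0)
step 2: (31, 2)  from 1·(16,1) + (15,1)
step 3: (109, 7)  from 3·(31,2) + (16,1)
step 4: (140, 9)  from 1·(109,7) + (31,2)
…
step 8: (10905, 701)  from 1·(8696,559) + (2209,142)
step 9: (19601, 1260)  from 1·(10905,701) + (8696,559)
→ (19601, 1260).  Check: 19601²=384199201, 242·1260²=384199200, difference 1.
(x_2, y_2) = (19601·19601 + 242·1260·1260, 19601·1260 + 1260·19601) = (768398401, 49394520)
(x_3, y_3) = (19601·768398401 + 242·1260·49394520, 19601·49394520 + 1260·768398401) = (30122754096401, 1936363971780)

19601 1260
768398401 49394520
30122754096401 1936363971780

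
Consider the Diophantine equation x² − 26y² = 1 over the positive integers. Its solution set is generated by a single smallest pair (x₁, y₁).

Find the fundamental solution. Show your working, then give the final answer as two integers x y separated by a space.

√26 = [5; 10, …], period ℓ=1 (odd) → k=1
k=0  a_k=5  p_k/q_k = 5/1
k=1  a_k=10  p_k/q_k = 51/10
(x₁, y₁) = (51, 10);  51² − 26·10² = 1 ✓

51 10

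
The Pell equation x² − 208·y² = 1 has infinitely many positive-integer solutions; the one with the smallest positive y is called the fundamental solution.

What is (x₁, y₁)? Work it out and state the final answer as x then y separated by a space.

649 45

√208 = [14; 2,2,1,2,2,28, …], period ℓ=6 (even) → k=5
i=0: a=14 ⇒ p=14, q=1
…
i=4: a=2 ⇒ p=274, q=19
i=5: a=2 ⇒ p=649, q=45
→ (649, 45).  Check: 649²=421201, 208·45²=421200, difference 1.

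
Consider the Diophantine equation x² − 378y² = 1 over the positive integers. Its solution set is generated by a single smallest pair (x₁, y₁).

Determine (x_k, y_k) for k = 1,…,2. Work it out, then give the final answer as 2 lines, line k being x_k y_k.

8749 450
153090001 7874100

√378 = [19; 2,3,1,4,1,3,2,38, …], period ℓ=8 (even) → k=7
a_0=19:  p_0=19·1+0=19,  q_0=19·0+1=1
a_1=2:  p_1=2·19+1=39,  q_1=2·1+0=2
…
a_3=1:  p_3=1·136+39=175,  q_3=1·7+2=9
a_4=4:  p_4=4·175+136=836,  q_4=4·9+7=43
a_5=1:  p_5=1·836+175=1011,  q_5=1·43+9=52
a_6=3:  p_6=3·1011+836=3869,  q_6=3·52+43=199
a_7=2:  p_7=2·3869+1011=8749,  q_7=2·199+52=450
(x₁, y₁) = (8749, 450);  8749² − 378·450² = 1 ✓
k=2:  x_2 = 8749·8749+378·450·450 = 153090001,  y_2 = 8749·450+450·8749 = 7874100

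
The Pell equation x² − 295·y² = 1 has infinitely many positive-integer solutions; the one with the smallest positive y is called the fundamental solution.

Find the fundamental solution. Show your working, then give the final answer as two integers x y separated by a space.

√295 → a₀=17, period (5,1,2,3,2,6,2,3,2,1,5,34); ℓ=12 even so k=11
a_0=17:  p_0=17·1+0=17,  q_0=17·0+1=1
a_1=5:  p_1=5·17+1=86,  q_1=5·1+0=5
a_2=1:  p_2=1·86+17=103,  q_2=1·5+1=6
…
a_4=3:  p_4=3·292+103=979,  q_4=3·17+6=57
a_5=2:  p_5=2·979+292=2250,  q_5=2·57+17=131
a_6=6:  p_6=6·2250+979=14479,  q_6=6·131+57=843
a_7=2:  p_7=2·14479+2250=31208,  q_7=2·843+131=1817
a_8=3:  p_8=3·31208+14479=108103,  q_8=3·1817+843=6294
a_9=2:  p_9=2·108103+31208=247414,  q_9=2·6294+1817=14405
a_10=1:  p_10=1·247414+108103=355517,  q_10=1·14405+6294=20699
a_11=5:  p_11=5·355517+247414=2024999,  q_11=5·20699+14405=117900
→ (2024999, 117900).  Check: 2024999²=4100620950001, 295·117900²=4100620950000, difference 1.

2024999 117900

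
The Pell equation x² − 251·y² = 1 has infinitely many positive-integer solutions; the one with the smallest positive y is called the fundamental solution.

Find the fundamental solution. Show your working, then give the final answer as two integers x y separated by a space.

3674890 231957

d=251: √d = [15; 1,5,2,1,2,…,5,1,30] (ℓ=14, even), read p_13/q_13
k=0  a_k=15  p_k/q_k = 15/1
k=1  a_k=1  p_k/q_k = 16/1
k=2  a_k=5  p_k/q_k = 95/6
k=3  a_k=2  p_k/q_k = 206/13
k=4  a_k=1  p_k/q_k = 301/19
…
k=6  a_k=2  p_k/q_k = 1917/121
…
k=8  a_k=2  p_k/q_k = 61043/3853
k=9  a_k=2  p_k/q_k = 151649/9572
…
k=12  a_k=5  p_k/q_k = 3097857/195535
k=13  a_k=1  p_k/q_k = 3674890/231957
fundamental: x₁=3674890, y₁=231957  (since 13504816512100 − 251·53804049849 = 1)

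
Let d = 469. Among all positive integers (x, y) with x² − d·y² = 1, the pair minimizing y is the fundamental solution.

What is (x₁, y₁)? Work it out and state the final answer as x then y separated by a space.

[21; 1,1,1,10,6,10,1,1,1,42] for √469; ℓ=10 ⇒ convergent index 9
step 0: (21, 1)  from 21·(1,0) + (0,1)
step 1: (22, 1)  from 1·(21,1) + (1,0)
…
step 5: (4223, 195)  from 6·(693,32) + (65,3)
…
step 8: (90069, 4159)  from 1·(47146,2177) + (42923,1982)
step 9: (137215, 6336)  from 1·(90069,4159) + (47146,2177)
(x₁, y₁) = (137215, 6336);  137215² − 469·6336² = 1 ✓

137215 6336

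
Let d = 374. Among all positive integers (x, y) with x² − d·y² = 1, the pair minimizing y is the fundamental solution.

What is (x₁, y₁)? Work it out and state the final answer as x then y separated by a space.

d=374: √d = [19; 2,1,18,1,2,38] (ℓ=6, even), read p_5/q_5
a_0=19:  p_0=19·1+0=19,  q_0=19·0+1=1
…
a_2=1:  p_2=1·39+19=58,  q_2=1·2+1=3
…
a_4=1:  p_4=1·1083+58=1141,  q_4=1·56+3=59
a_5=2:  p_5=2·1141+1083=3365,  q_5=2·59+56=174
→ (3365, 174).  Check: 3365²=11323225, 374·174²=11323224, difference 1.

3365 174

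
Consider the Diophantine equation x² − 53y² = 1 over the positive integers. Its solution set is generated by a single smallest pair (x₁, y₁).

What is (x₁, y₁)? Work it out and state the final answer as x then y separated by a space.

66249 9100

[7; 3,1,1,3,14] for √53; ℓ=5 ⇒ convergent index 9
step 0: (7, 1)  from 7·(1,0) + (0,1)
step 1: (22, 3)  from 3·(7,1) + (1,0)
step 2: (29, 4)  from 1·(22,3) + (7,1)
step 3: (51, 7)  from 1·(29,4) + (22,3)
…
step 6: (7979, 1096)  from 3·(2599,357) + (182,25)
step 7: (10578, 1453)  from 1·(7979,1096) + (2599,357)
step 8: (18557, 2549)  from 1·(10578,1453) + (7979,1096)
step 9: (66249, 9100)  from 3·(18557,2549) + (10578,1453)
→ (66249, 9100).  Check: 66249²=4388930001, 53·9100²=4388930000, difference 1.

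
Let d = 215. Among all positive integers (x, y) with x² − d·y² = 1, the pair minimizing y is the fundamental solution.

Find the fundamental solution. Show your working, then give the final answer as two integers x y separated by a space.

44 3

√215 → a₀=14, period (1,1,1,28); ℓ=4 even so k=3
k=0  a_k=14  p_k/q_k = 14/1
k=1  a_k=1  p_k/q_k = 15/1
k=2  a_k=1  p_k/q_k = 29/2
k=3  a_k=1  p_k/q_k = 44/3
fundamental: x₁=44, y₁=3  (since 1936 − 215·9 = 1)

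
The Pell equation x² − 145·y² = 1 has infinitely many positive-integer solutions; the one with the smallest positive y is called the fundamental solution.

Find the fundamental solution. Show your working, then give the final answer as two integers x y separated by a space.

289 24

d=145: √d = [12; 24] (ℓ=1, odd), read p_1/q_1
i=0: a=12 ⇒ p=12, q=1
i=1: a=24 ⇒ p=289, q=24
fundamental: x₁=289, y₁=24  (since 83521 − 145·576 = 1)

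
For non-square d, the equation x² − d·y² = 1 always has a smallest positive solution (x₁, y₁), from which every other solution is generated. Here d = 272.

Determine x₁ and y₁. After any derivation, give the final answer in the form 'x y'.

33 2

√272 = [16; 2,32, …], period ℓ=2 (even) → k=1
i=0: a=16 ⇒ p=16, q=1
i=1: a=2 ⇒ p=33, q=2
fundamental: x₁=33, y₁=2  (since 1089 − 272·4 = 1)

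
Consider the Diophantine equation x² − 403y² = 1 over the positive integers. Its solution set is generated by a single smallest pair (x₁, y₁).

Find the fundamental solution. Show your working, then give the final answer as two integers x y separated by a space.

√403 → a₀=20, period (13,2,1,3,1,3,1,2,13,40); ℓ=10 even so k=9
a_0=20:  p_0=20·1+0=20,  q_0=20·0+1=1
…
a_3=1:  p_3=1·542+261=803,  q_3=1·27+13=40
a_4=3:  p_4=3·803+542=2951,  q_4=3·40+27=147
a_5=1:  p_5=1·2951+803=3754,  q_5=1·147+40=187
a_6=3:  p_6=3·3754+2951=14213,  q_6=3·187+147=708
a_7=1:  p_7=1·14213+3754=17967,  q_7=1·708+187=895
a_8=2:  p_8=2·17967+14213=50147,  q_8=2·895+708=2498
a_9=13:  p_9=13·50147+17967=669878,  q_9=13·2498+895=33369
fundamental: x₁=669878, y₁=33369  (since 448736534884 − 403·1113490161 = 1)

669878 33369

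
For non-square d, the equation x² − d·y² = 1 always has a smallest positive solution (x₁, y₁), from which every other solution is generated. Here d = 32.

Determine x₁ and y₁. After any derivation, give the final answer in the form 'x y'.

17 3

[5; 1,1,1,10] for √32; ℓ=4 ⇒ convergent index 3
i=0: a=5 ⇒ p=5, q=1
…
i=2: a=1 ⇒ p=11, q=2
i=3: a=1 ⇒ p=17, q=3
→ (17, 3).  Check: 17²=289, 32·3²=288, difference 1.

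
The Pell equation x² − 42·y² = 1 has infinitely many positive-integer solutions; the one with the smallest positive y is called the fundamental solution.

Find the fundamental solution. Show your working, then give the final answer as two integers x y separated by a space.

13 2

√42 = [6; 2,12, …], period ℓ=2 (even) → k=1
step 0: (6, 1)  from 6·(1,0) + (0,1)
step 1: (13, 2)  from 2·(6,1) + (1,0)
fundamental: x₁=13, y₁=2  (since 169 − 42·4 = 1)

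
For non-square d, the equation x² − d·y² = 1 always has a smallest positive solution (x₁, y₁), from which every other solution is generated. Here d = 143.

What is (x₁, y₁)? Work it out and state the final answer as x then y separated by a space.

√143 → a₀=11, period (1,22); ℓ=2 even so k=1
step 0: (11, 1)  from 11·(1,0) + (0,1)
step 1: (12, 1)  from 1·(11,1) + (1,0)
→ (12, 1).  Check: 12²=144, 143·1²=143, difference 1.

12 1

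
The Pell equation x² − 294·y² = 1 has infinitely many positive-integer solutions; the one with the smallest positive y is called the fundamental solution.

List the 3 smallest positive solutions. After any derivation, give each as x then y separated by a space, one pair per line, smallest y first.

4801 280
46099201 2688560
442644523201 25815552840

√294 → a₀=17, period (6,1,4,1,6,34); ℓ=6 even so k=5
k=0  a_k=17  p_k/q_k = 17/1
…
k=2  a_k=1  p_k/q_k = 120/7
k=3  a_k=4  p_k/q_k = 583/34
k=4  a_k=1  p_k/q_k = 703/41
k=5  a_k=6  p_k/q_k = 4801/280
→ (4801, 280).  Check: 4801²=23049601, 294·280²=23049600, difference 1.
n=2: (4801,280)∘(4801,280) = (4801·4801+294·280·280, 4801·280+280·4801) = (46099201,2688560)
n=3: (46099201,2688560)∘(4801,280) = (4801·46099201+294·280·2688560, 4801·2688560+280·46099201) = (442644523201,25815552840)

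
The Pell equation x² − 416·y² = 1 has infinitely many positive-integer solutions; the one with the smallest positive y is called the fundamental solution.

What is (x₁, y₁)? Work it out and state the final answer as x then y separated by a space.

√416 → a₀=20, period (2,1,1,9,1,1,2,40); ℓ=8 even so k=7
a_0=20:  p_0=20·1+0=20,  q_0=20·0+1=1
a_1=2:  p_1=2·20+1=41,  q_1=2·1+0=2
a_2=1:  p_2=1·41+20=61,  q_2=1·2+1=3
…
a_6=1:  p_6=1·1081+979=2060,  q_6=1·53+48=101
a_7=2:  p_7=2·2060+1081=5201,  q_7=2·101+53=255
→ (5201, 255).  Check: 5201²=27050401, 416·255²=27050400, difference 1.

5201 255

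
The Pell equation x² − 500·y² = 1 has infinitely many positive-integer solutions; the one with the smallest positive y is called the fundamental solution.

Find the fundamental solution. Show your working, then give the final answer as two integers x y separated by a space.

[22; 2,1,3,2,1,…,1,2,44] for √500; ℓ=14 ⇒ convergent index 13
a_0=22:  p_0=22·1+0=22,  q_0=22·0+1=1
…
a_6=1:  p_6=1·805+559=1364,  q_6=1·36+25=61
a_7=10:  p_7=10·1364+805=14445,  q_7=10·61+36=646
a_8=1:  p_8=1·14445+1364=15809,  q_8=1·646+61=707
a_9=1:  p_9=1·15809+14445=30254,  q_9=1·707+646=1353
…
a_11=3:  p_11=3·76317+30254=259205,  q_11=3·3413+1353=11592
a_12=1:  p_12=1·259205+76317=335522,  q_12=1·11592+3413=15005
a_13=2:  p_13=2·335522+259205=930249,  q_13=2·15005+11592=41602
(x₁, y₁) = (930249, 41602);  930249² − 500·41602² = 1 ✓

930249 41602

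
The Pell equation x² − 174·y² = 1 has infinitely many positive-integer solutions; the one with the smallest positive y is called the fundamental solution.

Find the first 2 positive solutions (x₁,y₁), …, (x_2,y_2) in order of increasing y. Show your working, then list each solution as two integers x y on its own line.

√174 → a₀=13, period (5,4,5,26); ℓ=4 even so k=3
k=0  a_k=13  p_k/q_k = 13/1
…
k=2  a_k=4  p_k/q_k = 277/21
k=3  a_k=5  p_k/q_k = 1451/110
→ (1451, 110).  Check: 1451²=2105401, 174·110²=2105400, difference 1.
k=2:  x_2 = 1451·1451+174·110·110 = 4210801,  y_2 = 1451·110+110·1451 = 319220

1451 110
4210801 319220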